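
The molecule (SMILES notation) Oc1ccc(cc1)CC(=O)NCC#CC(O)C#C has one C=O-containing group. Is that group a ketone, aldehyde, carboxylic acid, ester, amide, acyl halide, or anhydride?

The carbonyl is in the CH2CONHCH2 segment: –C(=O)–N– linkage → amide (the N is not an amine).

amide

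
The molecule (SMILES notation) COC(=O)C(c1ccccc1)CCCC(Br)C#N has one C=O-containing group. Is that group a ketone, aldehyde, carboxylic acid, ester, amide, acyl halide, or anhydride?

The carbonyl is in the CH3OOC segment: CH3O–C(=O)–: carbonyl C bonded to C and to –OCH3 → ester (not ketone + ether).

ester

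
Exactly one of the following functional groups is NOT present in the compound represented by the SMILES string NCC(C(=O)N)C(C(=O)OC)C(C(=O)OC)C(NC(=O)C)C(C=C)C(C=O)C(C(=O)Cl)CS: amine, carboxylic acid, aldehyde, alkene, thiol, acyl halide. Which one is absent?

acyl halide: present (CH(COCl) — pendant –C(=O)X: carbonyl C bonded to C and halogen → acyl halide).
alkene: present (CH(CH=CH2) — pendant –CH=CH2: C=C double bond → alkene).
thiol: present (CH2SH — –SH on an sp³ carbon → thiol).
aldehyde: present (CH(CHO) — pendant –CHO: carbonyl C bonded to C and H → aldehyde).
amine: present (H2NCH2 — –NH2 on an sp³ carbon with no adjacent C=O → amine).
carboxylic acid: absent. In CH(COOCH3), the acyl oxygen is bonded to carbon (–O–C), not to H, so this is an ester. In each of CH(CONH2) and CH(NHCOCH3), the carbonyl is bonded to nitrogen, not to –OH; that is an amide.

carboxylic acid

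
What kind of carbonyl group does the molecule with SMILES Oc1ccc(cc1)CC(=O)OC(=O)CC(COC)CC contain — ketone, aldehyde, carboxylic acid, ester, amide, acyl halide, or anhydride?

The carbonyl is in the CH2CO-O-COCH2 segment: two acyl groups sharing one oxygen, –C(=O)–O–C(=O)– → anhydride.

anhydride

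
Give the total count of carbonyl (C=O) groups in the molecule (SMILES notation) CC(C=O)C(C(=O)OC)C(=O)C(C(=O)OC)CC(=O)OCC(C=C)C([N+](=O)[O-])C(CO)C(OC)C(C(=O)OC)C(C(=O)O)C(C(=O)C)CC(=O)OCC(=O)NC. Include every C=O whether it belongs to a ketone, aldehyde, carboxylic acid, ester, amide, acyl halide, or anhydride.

10

CH(CHO): aldehyde, 1 C=O (running total 1).
CH(COOCH3): ester, 1 C=O (running total 2).
CO: ketone, 1 C=O (running total 3).
CH(COOCH3): ester, 1 C=O (running total 4).
CH2COOCH2: ester, 1 C=O (running total 5).
CH(COOCH3): ester, 1 C=O (running total 6).
CH(COOH): carboxylic acid, 1 C=O (running total 7).
CH(COCH3): ketone, 1 C=O (running total 8).
CH2COOCH2: ester, 1 C=O (running total 9).
CONHCH3: amide, 1 C=O (running total 10).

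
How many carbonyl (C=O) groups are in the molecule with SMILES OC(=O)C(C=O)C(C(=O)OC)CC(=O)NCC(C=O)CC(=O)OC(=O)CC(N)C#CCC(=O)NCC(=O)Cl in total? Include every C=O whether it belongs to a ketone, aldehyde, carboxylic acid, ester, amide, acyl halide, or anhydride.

HOOC: carboxylic acid, 1 C=O (running total 1).
CH(CHO): aldehyde, 1 C=O (running total 2).
CH(COOCH3): ester, 1 C=O (running total 3).
CH2CONHCH2: amide, 1 C=O (running total 4).
CH(CHO): aldehyde, 1 C=O (running total 5).
CH2CO-O-COCH2: anhydride, 2 C=O (running total 7).
CH2CONHCH2: amide, 1 C=O (running total 8).
COCl: acyl halide, 1 C=O (running total 9).

9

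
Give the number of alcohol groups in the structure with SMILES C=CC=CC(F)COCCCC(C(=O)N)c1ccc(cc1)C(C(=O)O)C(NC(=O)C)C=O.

Taking each segment in turn:
  CH2=CH: C=C double bond → alkene.
  CH=CH: C=C double bond → alkene.
  CH(F): halogen on an sp³ carbon → alkyl halide.
  CH2OCH2: C–O–C with sp³ carbons on both sides and no adjacent C=O → ether.
  CH(CONH2): pendant –CONH2: carbonyl C bonded to C and N → amide.
  C6H4: para-disubstituted benzene ring → arene.
  CH(COOH): pendant –COOH: carbonyl C bonded to C and –OH → carboxylic acid.
  CH(NHCOCH3): pendant –NHC(=O)CH3: N bonded to a carbonyl → amide (not amine).
  CHO: terminal –CHO: carbonyl C bonded to H and C → aldehyde.
No segment is a alcohol: CH2OCH2 is ether, not alcohol; CH(COOH) is carboxylic acid, not alcohol; CHO is aldehyde, not alcohol. → 0.

0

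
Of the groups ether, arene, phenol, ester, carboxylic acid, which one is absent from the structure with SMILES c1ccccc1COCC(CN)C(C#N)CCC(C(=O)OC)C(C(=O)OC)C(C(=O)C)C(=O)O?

phenol

ester: present (CH(COOCH3) — pendant –COOCH3: carbonyl C bonded to C and –OCH3 → ester).
ether: present (CH2OCH2 — C–O–C with sp³ carbons on both sides and no adjacent C=O → ether).
carboxylic acid: present (COOH — –COOH: carbonyl C bonded to –OH and C → carboxylic acid (the –OH is not a separate alcohol)).
arene: present (C6H5 — C6H5– phenyl ring → arene).
phenol: no segment matches this pattern.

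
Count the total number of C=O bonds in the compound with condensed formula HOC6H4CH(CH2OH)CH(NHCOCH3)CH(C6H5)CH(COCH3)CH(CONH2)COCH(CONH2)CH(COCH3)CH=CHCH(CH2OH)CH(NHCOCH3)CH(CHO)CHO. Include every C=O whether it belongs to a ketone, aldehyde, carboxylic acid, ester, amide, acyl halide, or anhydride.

CH(NHCOCH3): amide, 1 C=O (running total 1).
CH(COCH3): ketone, 1 C=O (running total 2).
CH(CONH2): amide, 1 C=O (running total 3).
CO: ketone, 1 C=O (running total 4).
CH(CONH2): amide, 1 C=O (running total 5).
CH(COCH3): ketone, 1 C=O (running total 6).
CH(NHCOCH3): amide, 1 C=O (running total 7).
CH(CHO): aldehyde, 1 C=O (running total 8).
CHO: aldehyde, 1 C=O (running total 9).

9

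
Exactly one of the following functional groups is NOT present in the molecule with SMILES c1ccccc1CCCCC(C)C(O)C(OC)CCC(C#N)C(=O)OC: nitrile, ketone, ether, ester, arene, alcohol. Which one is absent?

alcohol: present (CH(OH) — –OH on an sp³ carbon → alcohol (secondary)).
ether: present (CH(OCH3) — pendant –OCH3: C–O–C with sp³ C, no adjacent C=O → ether).
ester: present (COOCH3 — –C(=O)OCH3: carbonyl C bonded to C and to –OCH3 → ester (not ketone + ether)).
arene: present (C6H5 — C6H5– phenyl ring → arene).
nitrile: present (CH(CN) — pendant –C≡N: nitrile).
ketone: absent. In COOCH3, the C=O is bonded to an –O–C group, which defines an ester, not a ketone.

ketone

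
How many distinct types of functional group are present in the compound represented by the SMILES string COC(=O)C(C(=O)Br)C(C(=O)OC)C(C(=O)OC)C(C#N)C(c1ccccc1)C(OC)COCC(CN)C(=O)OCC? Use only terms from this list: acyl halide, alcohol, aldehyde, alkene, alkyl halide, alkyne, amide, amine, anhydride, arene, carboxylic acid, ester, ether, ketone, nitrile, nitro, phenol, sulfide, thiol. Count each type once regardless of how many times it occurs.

CH3O–C(=O)–: carbonyl C bonded to C and to –OCH3 → ester (not ketone + ether).
pendant –C(=O)X: carbonyl C bonded to C and halogen → acyl halide.
pendant –COOCH3: carbonyl C bonded to C and –OCH3 → ester.
pendant –COOCH3: carbonyl C bonded to C and –OCH3 → ester.
pendant –C≡N: nitrile.
pendant –C6H5: benzene ring → arene.
pendant –OCH3: C–O–C with sp³ C, no adjacent C=O → ether.
C–O–C with sp³ carbons on both sides and no adjacent C=O → ether.
pendant –CH2NH2: N on sp³ C, no adjacent C=O → amine.
–C(=O)OCH2CH3: carbonyl C bonded to C and to –OEt → ester.
Distinct types present: acyl halide, amine, arene, ester, ether, nitrile.

6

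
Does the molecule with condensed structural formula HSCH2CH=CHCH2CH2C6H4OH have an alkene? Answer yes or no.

yes

Working along the chain:
  HSCH2: –SH on an sp³ carbon → thiol.
  CH=CH: C=C double bond → alkene.
  C6H4OH: –OH attached directly to an aromatic ring → phenol (not alcohol); the ring itself is an arene.
The CH=CH segment supplies the alkene: C=C double bond → alkene.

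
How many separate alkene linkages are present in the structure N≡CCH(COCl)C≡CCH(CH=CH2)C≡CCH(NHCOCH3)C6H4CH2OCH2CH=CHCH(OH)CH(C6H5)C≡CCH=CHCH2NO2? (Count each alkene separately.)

3

Working along the chain:
  N≡C: N≡C–: carbon triple-bonded to nitrogen → nitrile.
  CH(COCl): pendant –C(=O)X: carbonyl C bonded to C and halogen → acyl halide.
  C≡C: C≡C triple bond → alkyne.
  CH(CH=CH2): pendant –CH=CH2: C=C double bond → alkene.
  C≡C: C≡C triple bond → alkyne.
  CH(NHCOCH3): pendant –NHC(=O)CH3: N bonded to a carbonyl → amide (not amine).
  C6H4: para-disubstituted benzene ring → arene.
  CH2OCH2: C–O–C with sp³ carbons on both sides and no adjacent C=O → ether.
  CH=CH: C=C double bond → alkene.
  CH(OH): –OH on an sp³ carbon → alcohol (secondary).
  CH(C6H5): pendant –C6H5: benzene ring → arene.
  C≡C: C≡C triple bond → alkyne.
  CH=CH: C=C double bond → alkene.
  CH2NO2: –NO2 on carbon → nitro group.
Alkene appears at: CH(CH=CH2), CH=CH, CH=CH → 3.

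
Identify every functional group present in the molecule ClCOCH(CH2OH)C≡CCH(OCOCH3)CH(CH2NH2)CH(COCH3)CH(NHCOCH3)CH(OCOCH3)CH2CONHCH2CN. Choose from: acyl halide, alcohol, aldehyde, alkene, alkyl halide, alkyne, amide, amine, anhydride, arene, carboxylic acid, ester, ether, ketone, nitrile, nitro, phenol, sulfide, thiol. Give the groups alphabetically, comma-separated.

acyl halide, alcohol, alkyne, amide, amine, ester, ketone, nitrile

Taking each segment in turn:
  ClCO: –C(=O)Cl: carbonyl C bonded to C and to a halogen → acyl halide (not alkyl halide).
  CH(CH2OH): pendant –CH2OH on an sp³ backbone C → alcohol.
  C≡C: C≡C triple bond → alkyne.
  CH(OCOCH3): pendant –OC(=O)CH3: an acyloxy group → ester.
  CH(CH2NH2): pendant –CH2NH2: N on sp³ C, no adjacent C=O → amine.
  CH(COCH3): pendant –COCH3: carbonyl C bonded to two carbons → ketone.
  CH(NHCOCH3): pendant –NHC(=O)CH3: N bonded to a carbonyl → amide (not amine).
  CH(OCOCH3): pendant –OC(=O)CH3: an acyloxy group → ester.
  CH2CONHCH2: –C(=O)–N– linkage → amide (the N is not an amine).
  CN: –C≡N: carbon triple-bonded to nitrogen → nitrile.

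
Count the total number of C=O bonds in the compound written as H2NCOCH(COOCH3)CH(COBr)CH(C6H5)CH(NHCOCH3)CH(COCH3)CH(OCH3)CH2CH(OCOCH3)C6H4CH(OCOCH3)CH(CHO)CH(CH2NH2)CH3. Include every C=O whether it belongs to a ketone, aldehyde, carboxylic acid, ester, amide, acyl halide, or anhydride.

8

H2NCO: amide, 1 C=O (running total 1).
CH(COOCH3): ester, 1 C=O (running total 2).
CH(COBr): acyl halide, 1 C=O (running total 3).
CH(NHCOCH3): amide, 1 C=O (running total 4).
CH(COCH3): ketone, 1 C=O (running total 5).
CH(OCOCH3): ester, 1 C=O (running total 6).
CH(OCOCH3): ester, 1 C=O (running total 7).
CH(CHO): aldehyde, 1 C=O (running total 8).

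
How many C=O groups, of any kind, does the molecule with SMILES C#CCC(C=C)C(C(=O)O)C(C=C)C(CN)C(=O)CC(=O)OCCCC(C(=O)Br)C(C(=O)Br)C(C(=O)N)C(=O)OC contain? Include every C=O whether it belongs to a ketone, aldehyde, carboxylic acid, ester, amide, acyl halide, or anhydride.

7

CH(COOH): carboxylic acid, 1 C=O (running total 1).
CO: ketone, 1 C=O (running total 2).
CH2COOCH2: ester, 1 C=O (running total 3).
CH(COBr): acyl halide, 1 C=O (running total 4).
CH(COBr): acyl halide, 1 C=O (running total 5).
CH(CONH2): amide, 1 C=O (running total 6).
COOCH3: ester, 1 C=O (running total 7).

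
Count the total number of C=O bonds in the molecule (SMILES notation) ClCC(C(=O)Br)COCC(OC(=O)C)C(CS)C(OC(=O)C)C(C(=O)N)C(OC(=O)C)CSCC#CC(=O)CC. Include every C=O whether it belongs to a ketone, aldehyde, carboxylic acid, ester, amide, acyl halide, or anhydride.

CH(COBr): acyl halide, 1 C=O (running total 1).
CH(OCOCH3): ester, 1 C=O (running total 2).
CH(OCOCH3): ester, 1 C=O (running total 3).
CH(CONH2): amide, 1 C=O (running total 4).
CH(OCOCH3): ester, 1 C=O (running total 5).
CO: ketone, 1 C=O (running total 6).

6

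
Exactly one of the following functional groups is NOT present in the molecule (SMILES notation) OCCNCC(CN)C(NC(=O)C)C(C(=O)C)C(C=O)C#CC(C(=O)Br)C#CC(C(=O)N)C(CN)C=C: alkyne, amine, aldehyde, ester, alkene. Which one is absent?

ester

aldehyde: present (CH(CHO) — pendant –CHO: carbonyl C bonded to C and H → aldehyde).
alkene: present (CH=CH2 — C=C double bond → alkene).
amine: present (CH2NHCH2 — C–N–C with sp³ carbons and no adjacent C=O → amine (secondary)).
alkyne: present (C≡C — C≡C triple bond → alkyne).
ester: no segment matches this pattern.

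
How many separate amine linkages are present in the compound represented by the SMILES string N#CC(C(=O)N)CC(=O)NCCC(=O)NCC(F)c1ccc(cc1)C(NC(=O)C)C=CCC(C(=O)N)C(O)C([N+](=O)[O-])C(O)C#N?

N≡C–: carbon triple-bonded to nitrogen → nitrile.
pendant –CONH2: carbonyl C bonded to C and N → amide.
–C(=O)–N– linkage → amide (the N is not an amine).
–C(=O)–N– linkage → amide (the N is not an amine).
halogen on an sp³ carbon → alkyl halide.
para-disubstituted benzene ring → arene.
pendant –NHC(=O)CH3: N bonded to a carbonyl → amide (not amine).
C=C double bond → alkene.
pendant –CONH2: carbonyl C bonded to C and N → amide.
–OH on an sp³ carbon → alcohol (secondary).
–NO2 on an sp³ carbon → nitro (the N=O is not a carbonyl).
–OH on an sp³ carbon → alcohol (secondary).
–C≡N: carbon triple-bonded to nitrogen → nitrile.
No segment is a amine: N≡C is nitrile, not amine; CH(CONH2) is amide, not amine; CH2CONHCH2 is amide, not amine. → 0.

0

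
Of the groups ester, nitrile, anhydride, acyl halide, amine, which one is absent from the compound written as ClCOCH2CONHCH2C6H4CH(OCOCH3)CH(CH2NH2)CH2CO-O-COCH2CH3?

ester: present (CH(OCOCH3) — pendant –OC(=O)CH3: an acyloxy group → ester).
amine: present (CH(CH2NH2) — pendant –CH2NH2: N on sp³ C, no adjacent C=O → amine).
anhydride: present (CH2CO-O-COCH2 — two acyl groups sharing one oxygen, –C(=O)–O–C(=O)– → anhydride).
acyl halide: present (ClCO — –C(=O)Cl: carbonyl C bonded to C and to a halogen → acyl halide (not alkyl halide)).
nitrile: no segment matches this pattern.

nitrile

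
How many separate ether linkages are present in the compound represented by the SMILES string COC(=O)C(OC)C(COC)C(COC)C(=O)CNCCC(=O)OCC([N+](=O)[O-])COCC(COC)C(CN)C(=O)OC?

5

CH3O–C(=O)–: carbonyl C bonded to C and to –OCH3 → ester (not ketone + ether).
pendant –OCH3: C–O–C with sp³ C, no adjacent C=O → ether.
pendant –CH2OCH3: C–O–C linkage → ether.
pendant –CH2OCH3: C–O–C linkage → ether.
–C(=O)– with carbon on both sides → ketone.
C–N–C with sp³ carbons and no adjacent C=O → amine (secondary).
–C(=O)–O–C with C on the carbonyl side → ester.
–NO2 on an sp³ carbon → nitro (the N=O is not a carbonyl).
C–O–C with sp³ carbons on both sides and no adjacent C=O → ether.
pendant –CH2OCH3: C–O–C linkage → ether.
pendant –CH2NH2: N on sp³ C, no adjacent C=O → amine.
–C(=O)OCH3: carbonyl C bonded to C and to –OCH3 → ester (not ketone + ether).
Ether appears at: CH(OCH3), CH(CH2OCH3), CH(CH2OCH3), CH2OCH2, CH(CH2OCH3) → 5.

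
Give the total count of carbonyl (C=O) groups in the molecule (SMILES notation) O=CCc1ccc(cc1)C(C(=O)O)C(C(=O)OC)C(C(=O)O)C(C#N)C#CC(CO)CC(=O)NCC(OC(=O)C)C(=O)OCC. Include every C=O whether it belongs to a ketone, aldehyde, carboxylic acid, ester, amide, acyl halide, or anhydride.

7

OHC: aldehyde, 1 C=O (running total 1).
CH(COOH): carboxylic acid, 1 C=O (running total 2).
CH(COOCH3): ester, 1 C=O (running total 3).
CH(COOH): carboxylic acid, 1 C=O (running total 4).
CH2CONHCH2: amide, 1 C=O (running total 5).
CH(OCOCH3): ester, 1 C=O (running total 6).
COOCH2CH3: ester, 1 C=O (running total 7).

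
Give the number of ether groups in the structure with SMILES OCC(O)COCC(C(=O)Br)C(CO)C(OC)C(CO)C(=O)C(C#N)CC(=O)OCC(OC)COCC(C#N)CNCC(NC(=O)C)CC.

Taking each segment in turn:
  HOCH2: HO– on an sp³ carbon → alcohol.
  CH(OH): –OH on an sp³ carbon → alcohol (secondary).
  CH2OCH2: C–O–C with sp³ carbons on both sides and no adjacent C=O → ether.
  CH(COBr): pendant –C(=O)X: carbonyl C bonded to C and halogen → acyl halide.
  CH(CH2OH): pendant –CH2OH on an sp³ backbone C → alcohol.
  CH(OCH3): pendant –OCH3: C–O–C with sp³ C, no adjacent C=O → ether.
  CH(CH2OH): pendant –CH2OH on an sp³ backbone C → alcohol.
  CO: –C(=O)– with carbon on both sides → ketone.
  CH(CN): pendant –C≡N: nitrile.
  CH2COOCH2: –C(=O)–O–C with C on the carbonyl side → ester.
  CH(OCH3): pendant –OCH3: C–O–C with sp³ C, no adjacent C=O → ether.
  CH2OCH2: C–O–C with sp³ carbons on both sides and no adjacent C=O → ether.
  CH(CN): pendant –C≡N: nitrile.
  CH2NHCH2: C–N–C with sp³ carbons and no adjacent C=O → amine (secondary).
  CH(NHCOCH3): pendant –NHC(=O)CH3: N bonded to a carbonyl → amide (not amine).
Ether appears at: CH2OCH2, CH(OCH3), CH(OCH3), CH2OCH2 → 4.

4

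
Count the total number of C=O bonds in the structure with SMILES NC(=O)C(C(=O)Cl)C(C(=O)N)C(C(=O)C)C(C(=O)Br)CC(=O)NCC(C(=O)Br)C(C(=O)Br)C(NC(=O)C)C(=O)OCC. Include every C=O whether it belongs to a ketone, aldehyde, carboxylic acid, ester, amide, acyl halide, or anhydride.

H2NCO: amide, 1 C=O (running total 1).
CH(COCl): acyl halide, 1 C=O (running total 2).
CH(CONH2): amide, 1 C=O (running total 3).
CH(COCH3): ketone, 1 C=O (running total 4).
CH(COBr): acyl halide, 1 C=O (running total 5).
CH2CONHCH2: amide, 1 C=O (running total 6).
CH(COBr): acyl halide, 1 C=O (running total 7).
CH(COBr): acyl halide, 1 C=O (running total 8).
CH(NHCOCH3): amide, 1 C=O (running total 9).
COOCH2CH3: ester, 1 C=O (running total 10).

10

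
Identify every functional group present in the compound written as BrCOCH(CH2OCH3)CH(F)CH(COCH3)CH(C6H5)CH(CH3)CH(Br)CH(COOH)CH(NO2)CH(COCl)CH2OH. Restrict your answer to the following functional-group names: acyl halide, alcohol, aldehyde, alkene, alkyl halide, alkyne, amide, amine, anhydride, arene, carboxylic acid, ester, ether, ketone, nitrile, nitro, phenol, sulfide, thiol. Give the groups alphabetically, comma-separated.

acyl halide, alcohol, alkyl halide, arene, carboxylic acid, ether, ketone, nitro

–C(=O)Br: carbonyl C bonded to C and to a halogen → acyl halide (not alkyl halide).
pendant –CH2OCH3: C–O–C linkage → ether.
halogen on an sp³ carbon → alkyl halide.
pendant –COCH3: carbonyl C bonded to two carbons → ketone.
pendant –C6H5: benzene ring → arene.
halogen on an sp³ carbon → alkyl halide.
pendant –COOH: carbonyl C bonded to C and –OH → carboxylic acid.
–NO2 on an sp³ carbon → nitro (the N=O is not a carbonyl).
pendant –C(=O)X: carbonyl C bonded to C and halogen → acyl halide.
–OH on an sp³ carbon → alcohol.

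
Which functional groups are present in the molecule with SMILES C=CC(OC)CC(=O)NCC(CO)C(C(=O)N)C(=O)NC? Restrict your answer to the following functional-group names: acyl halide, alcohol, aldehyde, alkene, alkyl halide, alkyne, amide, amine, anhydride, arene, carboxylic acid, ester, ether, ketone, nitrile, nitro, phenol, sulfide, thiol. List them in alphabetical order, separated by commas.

Taking each segment in turn:
  CH2=CH: C=C double bond → alkene.
  CH(OCH3): pendant –OCH3: C–O–C with sp³ C, no adjacent C=O → ether.
  CH2CONHCH2: –C(=O)–N– linkage → amide (the N is not an amine).
  CH(CH2OH): pendant –CH2OH on an sp³ backbone C → alcohol.
  CH(CONH2): pendant –CONH2: carbonyl C bonded to C and N → amide.
  CONHCH3: –C(=O)NHCH3: carbonyl C bonded to C and to N → amide (the N is not an amine).

alcohol, alkene, amide, ether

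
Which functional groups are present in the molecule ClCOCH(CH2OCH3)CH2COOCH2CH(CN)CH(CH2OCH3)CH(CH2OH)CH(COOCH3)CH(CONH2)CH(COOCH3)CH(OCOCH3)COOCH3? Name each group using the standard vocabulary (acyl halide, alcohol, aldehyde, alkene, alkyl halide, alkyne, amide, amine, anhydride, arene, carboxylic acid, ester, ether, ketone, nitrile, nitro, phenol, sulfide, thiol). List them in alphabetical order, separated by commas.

Taking each segment in turn:
  ClCO: –C(=O)Cl: carbonyl C bonded to C and to a halogen → acyl halide (not alkyl halide).
  CH(CH2OCH3): pendant –CH2OCH3: C–O–C linkage → ether.
  CH2COOCH2: –C(=O)–O–C with C on the carbonyl side → ester.
  CH(CN): pendant –C≡N: nitrile.
  CH(CH2OCH3): pendant –CH2OCH3: C–O–C linkage → ether.
  CH(CH2OH): pendant –CH2OH on an sp³ backbone C → alcohol.
  CH(COOCH3): pendant –COOCH3: carbonyl C bonded to C and –OCH3 → ester.
  CH(CONH2): pendant –CONH2: carbonyl C bonded to C and N → amide.
  CH(COOCH3): pendant –COOCH3: carbonyl C bonded to C and –OCH3 → ester.
  CH(OCOCH3): pendant –OC(=O)CH3: an acyloxy group → ester.
  COOCH3: –C(=O)OCH3: carbonyl C bonded to C and to –OCH3 → ester (not ketone + ether).

acyl halide, alcohol, amide, ester, ether, nitrile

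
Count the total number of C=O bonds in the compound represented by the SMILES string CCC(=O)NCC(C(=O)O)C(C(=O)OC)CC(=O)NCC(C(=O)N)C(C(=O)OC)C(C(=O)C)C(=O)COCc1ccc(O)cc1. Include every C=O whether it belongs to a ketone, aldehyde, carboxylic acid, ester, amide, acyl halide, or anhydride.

CH2CONHCH2: amide, 1 C=O (running total 1).
CH(COOH): carboxylic acid, 1 C=O (running total 2).
CH(COOCH3): ester, 1 C=O (running total 3).
CH2CONHCH2: amide, 1 C=O (running total 4).
CH(CONH2): amide, 1 C=O (running total 5).
CH(COOCH3): ester, 1 C=O (running total 6).
CH(COCH3): ketone, 1 C=O (running total 7).
CO: ketone, 1 C=O (running total 8).

8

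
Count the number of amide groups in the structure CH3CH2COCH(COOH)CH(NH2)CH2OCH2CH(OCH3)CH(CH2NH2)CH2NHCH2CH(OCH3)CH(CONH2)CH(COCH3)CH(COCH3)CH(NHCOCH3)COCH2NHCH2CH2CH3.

2

Working along the chain:
  CO: –C(=O)– with carbon on both sides → ketone.
  CH(COOH): pendant –COOH: carbonyl C bonded to C and –OH → carboxylic acid.
  CH(NH2): –NH2 on an sp³ carbon with no adjacent C=O → amine.
  CH2OCH2: C–O–C with sp³ carbons on both sides and no adjacent C=O → ether.
  CH(OCH3): pendant –OCH3: C–O–C with sp³ C, no adjacent C=O → ether.
  CH(CH2NH2): pendant –CH2NH2: N on sp³ C, no adjacent C=O → amine.
  CH2NHCH2: C–N–C with sp³ carbons and no adjacent C=O → amine (secondary).
  CH(OCH3): pendant –OCH3: C–O–C with sp³ C, no adjacent C=O → ether.
  CH(CONH2): pendant –CONH2: carbonyl C bonded to C and N → amide.
  CH(COCH3): pendant –COCH3: carbonyl C bonded to two carbons → ketone.
  CH(COCH3): pendant –COCH3: carbonyl C bonded to two carbons → ketone.
  CH(NHCOCH3): pendant –NHC(=O)CH3: N bonded to a carbonyl → amide (not amine).
  CO: –C(=O)– with carbon on both sides → ketone.
  CH2NHCH2: C–N–C with sp³ carbons and no adjacent C=O → amine (secondary).
Amide appears at: CH(CONH2), CH(NHCOCH3) → 2.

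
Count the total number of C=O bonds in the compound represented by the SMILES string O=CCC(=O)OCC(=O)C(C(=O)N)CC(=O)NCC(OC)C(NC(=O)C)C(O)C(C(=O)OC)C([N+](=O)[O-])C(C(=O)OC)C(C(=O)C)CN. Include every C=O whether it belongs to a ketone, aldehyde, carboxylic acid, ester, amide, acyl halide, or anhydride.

9

OHC: aldehyde, 1 C=O (running total 1).
CH2COOCH2: ester, 1 C=O (running total 2).
CO: ketone, 1 C=O (running total 3).
CH(CONH2): amide, 1 C=O (running total 4).
CH2CONHCH2: amide, 1 C=O (running total 5).
CH(NHCOCH3): amide, 1 C=O (running total 6).
CH(COOCH3): ester, 1 C=O (running total 7).
CH(COOCH3): ester, 1 C=O (running total 8).
CH(COCH3): ketone, 1 C=O (running total 9).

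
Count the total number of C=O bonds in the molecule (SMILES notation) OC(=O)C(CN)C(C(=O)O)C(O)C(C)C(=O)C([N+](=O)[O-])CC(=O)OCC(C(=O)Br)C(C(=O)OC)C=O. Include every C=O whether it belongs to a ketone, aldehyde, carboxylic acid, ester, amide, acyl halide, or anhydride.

HOOC: carboxylic acid, 1 C=O (running total 1).
CH(COOH): carboxylic acid, 1 C=O (running total 2).
CO: ketone, 1 C=O (running total 3).
CH2COOCH2: ester, 1 C=O (running total 4).
CH(COBr): acyl halide, 1 C=O (running total 5).
CH(COOCH3): ester, 1 C=O (running total 6).
CHO: aldehyde, 1 C=O (running total 7).

7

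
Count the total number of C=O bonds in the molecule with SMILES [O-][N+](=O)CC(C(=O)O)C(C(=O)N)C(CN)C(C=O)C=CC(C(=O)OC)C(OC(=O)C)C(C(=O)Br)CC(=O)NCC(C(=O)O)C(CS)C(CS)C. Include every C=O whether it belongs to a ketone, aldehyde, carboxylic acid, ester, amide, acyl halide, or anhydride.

8

CH(COOH): carboxylic acid, 1 C=O (running total 1).
CH(CONH2): amide, 1 C=O (running total 2).
CH(CHO): aldehyde, 1 C=O (running total 3).
CH(COOCH3): ester, 1 C=O (running total 4).
CH(OCOCH3): ester, 1 C=O (running total 5).
CH(COBr): acyl halide, 1 C=O (running total 6).
CH2CONHCH2: amide, 1 C=O (running total 7).
CH(COOH): carboxylic acid, 1 C=O (running total 8).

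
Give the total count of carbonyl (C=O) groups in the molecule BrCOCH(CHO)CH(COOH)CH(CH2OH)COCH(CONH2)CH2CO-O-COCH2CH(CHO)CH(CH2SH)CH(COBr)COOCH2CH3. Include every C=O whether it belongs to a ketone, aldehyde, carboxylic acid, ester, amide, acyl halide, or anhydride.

10

BrCO: acyl halide, 1 C=O (running total 1).
CH(CHO): aldehyde, 1 C=O (running total 2).
CH(COOH): carboxylic acid, 1 C=O (running total 3).
CO: ketone, 1 C=O (running total 4).
CH(CONH2): amide, 1 C=O (running total 5).
CH2CO-O-COCH2: anhydride, 2 C=O (running total 7).
CH(CHO): aldehyde, 1 C=O (running total 8).
CH(COBr): acyl halide, 1 C=O (running total 9).
COOCH2CH3: ester, 1 C=O (running total 10).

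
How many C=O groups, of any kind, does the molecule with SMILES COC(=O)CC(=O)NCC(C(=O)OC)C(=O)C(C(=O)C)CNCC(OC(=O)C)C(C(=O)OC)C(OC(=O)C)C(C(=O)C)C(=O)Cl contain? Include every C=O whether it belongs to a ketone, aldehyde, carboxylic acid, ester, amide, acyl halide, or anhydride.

10

CH3OOC: ester, 1 C=O (running total 1).
CH2CONHCH2: amide, 1 C=O (running total 2).
CH(COOCH3): ester, 1 C=O (running total 3).
CO: ketone, 1 C=O (running total 4).
CH(COCH3): ketone, 1 C=O (running total 5).
CH(OCOCH3): ester, 1 C=O (running total 6).
CH(COOCH3): ester, 1 C=O (running total 7).
CH(OCOCH3): ester, 1 C=O (running total 8).
CH(COCH3): ketone, 1 C=O (running total 9).
COCl: acyl halide, 1 C=O (running total 10).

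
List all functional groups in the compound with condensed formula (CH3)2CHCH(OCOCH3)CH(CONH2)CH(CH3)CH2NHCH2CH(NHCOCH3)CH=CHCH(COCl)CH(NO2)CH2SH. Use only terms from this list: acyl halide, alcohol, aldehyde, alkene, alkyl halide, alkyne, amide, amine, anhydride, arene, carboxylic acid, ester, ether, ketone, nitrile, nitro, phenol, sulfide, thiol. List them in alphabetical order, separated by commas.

Taking each segment in turn:
  CH(OCOCH3): pendant –OC(=O)CH3: an acyloxy group → ester.
  CH(CONH2): pendant –CONH2: carbonyl C bonded to C and N → amide.
  CH2NHCH2: C–N–C with sp³ carbons and no adjacent C=O → amine (secondary).
  CH(NHCOCH3): pendant –NHC(=O)CH3: N bonded to a carbonyl → amide (not amine).
  CH=CH: C=C double bond → alkene.
  CH(COCl): pendant –C(=O)X: carbonyl C bonded to C and halogen → acyl halide.
  CH(NO2): –NO2 on an sp³ carbon → nitro (the N=O is not a carbonyl).
  CH2SH: –SH on an sp³ carbon → thiol.

acyl halide, alkene, amide, amine, ester, nitro, thiol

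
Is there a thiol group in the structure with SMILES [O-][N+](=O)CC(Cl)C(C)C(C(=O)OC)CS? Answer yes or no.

Reading the structure from left to right:
  O2NCH2: –NO2 on carbon → nitro group.
  CH(Cl): halogen on an sp³ carbon → alkyl halide.
  CH(COOCH3): pendant –COOCH3: carbonyl C bonded to C and –OCH3 → ester.
  CH2SH: –SH on an sp³ carbon → thiol.
The CH2SH segment supplies the thiol: –SH on an sp³ carbon → thiol.

yes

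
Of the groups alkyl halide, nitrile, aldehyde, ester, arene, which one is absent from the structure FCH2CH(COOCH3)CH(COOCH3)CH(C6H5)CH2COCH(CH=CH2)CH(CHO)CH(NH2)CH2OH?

alkyl halide: present (FCH2 — halogen on an sp³ carbon → alkyl halide).
arene: present (CH(C6H5) — pendant –C6H5: benzene ring → arene).
aldehyde: present (CH(CHO) — pendant –CHO: carbonyl C bonded to C and H → aldehyde).
ester: present (CH(COOCH3) — pendant –COOCH3: carbonyl C bonded to C and –OCH3 → ester).
nitrile: no segment matches this pattern.

nitrile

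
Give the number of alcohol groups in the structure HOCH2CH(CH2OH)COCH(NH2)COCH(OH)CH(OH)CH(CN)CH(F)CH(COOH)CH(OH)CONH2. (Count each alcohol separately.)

5

Reading the structure from left to right:
  HOCH2: HO– on an sp³ carbon → alcohol.
  CH(CH2OH): pendant –CH2OH on an sp³ backbone C → alcohol.
  CO: –C(=O)– with carbon on both sides → ketone.
  CH(NH2): –NH2 on an sp³ carbon with no adjacent C=O → amine.
  CO: –C(=O)– with carbon on both sides → ketone.
  CH(OH): –OH on an sp³ carbon → alcohol (secondary).
  CH(OH): –OH on an sp³ carbon → alcohol (secondary).
  CH(CN): pendant –C≡N: nitrile.
  CH(F): halogen on an sp³ carbon → alkyl halide.
  CH(COOH): pendant –COOH: carbonyl C bonded to C and –OH → carboxylic acid.
  CH(OH): –OH on an sp³ carbon → alcohol (secondary).
  CONH2: –C(=O)NH2: carbonyl C bonded to C and to N → amide (the N is not a separate amine).
Alcohol appears at: HOCH2, CH(CH2OH), CH(OH), CH(OH), CH(OH) → 5.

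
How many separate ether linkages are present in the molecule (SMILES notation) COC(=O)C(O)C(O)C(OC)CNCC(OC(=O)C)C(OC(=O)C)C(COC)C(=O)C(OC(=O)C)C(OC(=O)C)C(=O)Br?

Reading the structure from left to right:
  CH3OOC: CH3O–C(=O)–: carbonyl C bonded to C and to –OCH3 → ester (not ketone + ether).
  CH(OH): –OH on an sp³ carbon → alcohol (secondary).
  CH(OH): –OH on an sp³ carbon → alcohol (secondary).
  CH(OCH3): pendant –OCH3: C–O–C with sp³ C, no adjacent C=O → ether.
  CH2NHCH2: C–N–C with sp³ carbons and no adjacent C=O → amine (secondary).
  CH(OCOCH3): pendant –OC(=O)CH3: an acyloxy group → ester.
  CH(OCOCH3): pendant –OC(=O)CH3: an acyloxy group → ester.
  CH(CH2OCH3): pendant –CH2OCH3: C–O–C linkage → ether.
  CO: –C(=O)– with carbon on both sides → ketone.
  CH(OCOCH3): pendant –OC(=O)CH3: an acyloxy group → ester.
  CH(OCOCH3): pendant –OC(=O)CH3: an acyloxy group → ester.
  COBr: –C(=O)Br: carbonyl C bonded to C and to a halogen → acyl halide (not alkyl halide).
Ether appears at: CH(OCH3), CH(CH2OCH3) → 2.

2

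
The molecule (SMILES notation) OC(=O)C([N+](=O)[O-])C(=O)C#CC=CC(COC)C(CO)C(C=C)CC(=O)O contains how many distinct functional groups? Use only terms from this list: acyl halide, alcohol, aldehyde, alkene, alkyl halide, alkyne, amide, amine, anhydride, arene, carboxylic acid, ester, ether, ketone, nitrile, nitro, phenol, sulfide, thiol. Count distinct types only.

Working along the chain:
  HOOC: –COOH: carbonyl C bonded to –OH and C → carboxylic acid (the –OH is not a separate alcohol).
  CH(NO2): –NO2 on an sp³ carbon → nitro (the N=O is not a carbonyl).
  CO: –C(=O)– with carbon on both sides → ketone.
  C≡C: C≡C triple bond → alkyne.
  CH=CH: C=C double bond → alkene.
  CH(CH2OCH3): pendant –CH2OCH3: C–O–C linkage → ether.
  CH(CH2OH): pendant –CH2OH on an sp³ backbone C → alcohol.
  CH(CH=CH2): pendant –CH=CH2: C=C double bond → alkene.
  COOH: –COOH: carbonyl C bonded to –OH and C → carboxylic acid (the –OH is not a separate alcohol).
Distinct types present: alcohol, alkene, alkyne, carboxylic acid, ether, ketone, nitro.

7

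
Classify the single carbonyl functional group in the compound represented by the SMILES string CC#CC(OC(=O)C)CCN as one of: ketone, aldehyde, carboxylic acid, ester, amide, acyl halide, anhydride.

ester

The carbonyl is in the CH(OCOCH3) segment: pendant –OC(=O)CH3: an acyloxy group → ester.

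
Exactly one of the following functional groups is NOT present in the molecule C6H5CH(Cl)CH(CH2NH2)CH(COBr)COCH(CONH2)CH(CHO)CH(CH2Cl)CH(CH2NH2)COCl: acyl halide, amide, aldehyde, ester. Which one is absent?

acyl halide: present (CH(COBr) — pendant –C(=O)X: carbonyl C bonded to C and halogen → acyl halide).
aldehyde: present (CH(CHO) — pendant –CHO: carbonyl C bonded to C and H → aldehyde).
amide: present (CH(CONH2) — pendant –CONH2: carbonyl C bonded to C and N → amide).
ester: no segment matches this pattern.

ester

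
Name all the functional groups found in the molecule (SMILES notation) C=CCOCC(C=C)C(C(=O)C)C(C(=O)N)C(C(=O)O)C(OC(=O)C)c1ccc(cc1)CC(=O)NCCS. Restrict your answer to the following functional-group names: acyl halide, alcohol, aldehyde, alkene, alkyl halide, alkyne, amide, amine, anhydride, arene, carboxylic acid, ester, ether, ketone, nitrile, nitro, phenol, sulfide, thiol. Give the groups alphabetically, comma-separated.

Taking each segment in turn:
  CH2=CH: C=C double bond → alkene.
  CH2OCH2: C–O–C with sp³ carbons on both sides and no adjacent C=O → ether.
  CH(CH=CH2): pendant –CH=CH2: C=C double bond → alkene.
  CH(COCH3): pendant –COCH3: carbonyl C bonded to two carbons → ketone.
  CH(CONH2): pendant –CONH2: carbonyl C bonded to C and N → amide.
  CH(COOH): pendant –COOH: carbonyl C bonded to C and –OH → carboxylic acid.
  CH(OCOCH3): pendant –OC(=O)CH3: an acyloxy group → ester.
  C6H4: para-disubstituted benzene ring → arene.
  CH2CONHCH2: –C(=O)–N– linkage → amide (the N is not an amine).
  CH2SH: –SH on an sp³ carbon → thiol.

alkene, amide, arene, carboxylic acid, ester, ether, ketone, thiol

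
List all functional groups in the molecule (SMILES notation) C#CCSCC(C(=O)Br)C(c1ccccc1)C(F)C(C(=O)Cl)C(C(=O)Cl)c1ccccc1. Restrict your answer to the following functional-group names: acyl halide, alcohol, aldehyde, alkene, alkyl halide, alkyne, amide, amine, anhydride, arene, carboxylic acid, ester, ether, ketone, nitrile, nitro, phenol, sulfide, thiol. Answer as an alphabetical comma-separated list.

C≡C triple bond → alkyne.
C–S–C linkage → sulfide (thioether).
pendant –C(=O)X: carbonyl C bonded to C and halogen → acyl halide.
pendant –C6H5: benzene ring → arene.
halogen on an sp³ carbon → alkyl halide.
pendant –C(=O)X: carbonyl C bonded to C and halogen → acyl halide.
pendant –C(=O)X: carbonyl C bonded to C and halogen → acyl halide.
–C6H5 phenyl ring → arene.

acyl halide, alkyl halide, alkyne, arene, sulfide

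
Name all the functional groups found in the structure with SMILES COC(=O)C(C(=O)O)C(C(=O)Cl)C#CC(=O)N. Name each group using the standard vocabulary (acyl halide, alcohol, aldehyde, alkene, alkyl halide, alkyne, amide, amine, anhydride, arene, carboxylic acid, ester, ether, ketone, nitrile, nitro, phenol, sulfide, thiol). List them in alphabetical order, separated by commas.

Taking each segment in turn:
  CH3OOC: CH3O–C(=O)–: carbonyl C bonded to C and to –OCH3 → ester (not ketone + ether).
  CH(COOH): pendant –COOH: carbonyl C bonded to C and –OH → carboxylic acid.
  CH(COCl): pendant –C(=O)X: carbonyl C bonded to C and halogen → acyl halide.
  C≡C: C≡C triple bond → alkyne.
  CONH2: –C(=O)NH2: carbonyl C bonded to C and to N → amide (the N is not a separate amine).

acyl halide, alkyne, amide, carboxylic acid, ester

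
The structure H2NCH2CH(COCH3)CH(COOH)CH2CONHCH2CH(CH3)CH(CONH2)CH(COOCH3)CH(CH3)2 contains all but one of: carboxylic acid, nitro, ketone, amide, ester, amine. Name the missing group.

ester: present (CH(COOCH3) — pendant –COOCH3: carbonyl C bonded to C and –OCH3 → ester).
carboxylic acid: present (CH(COOH) — pendant –COOH: carbonyl C bonded to C and –OH → carboxylic acid).
amide: present (CH2CONHCH2 — –C(=O)–N– linkage → amide (the N is not an amine)).
amine: present (H2NCH2 — –NH2 on an sp³ carbon with no adjacent C=O → amine).
ketone: present (CH(COCH3) — pendant –COCH3: carbonyl C bonded to two carbons → ketone).
nitro: no segment matches this pattern.

nitro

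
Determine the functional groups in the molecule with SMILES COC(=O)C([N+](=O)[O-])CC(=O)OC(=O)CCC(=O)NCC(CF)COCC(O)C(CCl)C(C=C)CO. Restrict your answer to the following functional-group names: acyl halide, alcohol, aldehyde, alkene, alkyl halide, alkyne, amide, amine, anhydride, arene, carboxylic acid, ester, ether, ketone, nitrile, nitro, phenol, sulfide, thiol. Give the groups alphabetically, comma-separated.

alcohol, alkene, alkyl halide, amide, anhydride, ester, ether, nitro

Taking each segment in turn:
  CH3OOC: CH3O–C(=O)–: carbonyl C bonded to C and to –OCH3 → ester (not ketone + ether).
  CH(NO2): –NO2 on an sp³ carbon → nitro (the N=O is not a carbonyl).
  CH2CO-O-COCH2: two acyl groups sharing one oxygen, –C(=O)–O–C(=O)– → anhydride.
  CH2CONHCH2: –C(=O)–N– linkage → amide (the N is not an amine).
  CH(CH2F): pendant –CH2X: halogen on sp³ carbon → alkyl halide.
  CH2OCH2: C–O–C with sp³ carbons on both sides and no adjacent C=O → ether.
  CH(OH): –OH on an sp³ carbon → alcohol (secondary).
  CH(CH2Cl): pendant –CH2X: halogen on sp³ carbon → alkyl halide.
  CH(CH=CH2): pendant –CH=CH2: C=C double bond → alkene.
  CH2OH: –OH on an sp³ carbon → alcohol.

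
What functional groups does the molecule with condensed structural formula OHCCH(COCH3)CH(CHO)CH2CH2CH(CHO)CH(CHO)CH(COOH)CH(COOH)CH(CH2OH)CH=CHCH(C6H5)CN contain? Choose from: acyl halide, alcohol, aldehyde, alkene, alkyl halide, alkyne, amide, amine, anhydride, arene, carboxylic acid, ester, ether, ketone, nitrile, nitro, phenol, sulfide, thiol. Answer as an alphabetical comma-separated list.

alcohol, aldehyde, alkene, arene, carboxylic acid, ketone, nitrile

Taking each segment in turn:
  OHC: terminal –CHO: carbonyl C bonded to H and C → aldehyde.
  CH(COCH3): pendant –COCH3: carbonyl C bonded to two carbons → ketone.
  CH(CHO): pendant –CHO: carbonyl C bonded to C and H → aldehyde.
  CH(CHO): pendant –CHO: carbonyl C bonded to C and H → aldehyde.
  CH(CHO): pendant –CHO: carbonyl C bonded to C and H → aldehyde.
  CH(COOH): pendant –COOH: carbonyl C bonded to C and –OH → carboxylic acid.
  CH(COOH): pendant –COOH: carbonyl C bonded to C and –OH → carboxylic acid.
  CH(CH2OH): pendant –CH2OH on an sp³ backbone C → alcohol.
  CH=CH: C=C double bond → alkene.
  CH(C6H5): pendant –C6H5: benzene ring → arene.
  CN: –C≡N: carbon triple-bonded to nitrogen → nitrile.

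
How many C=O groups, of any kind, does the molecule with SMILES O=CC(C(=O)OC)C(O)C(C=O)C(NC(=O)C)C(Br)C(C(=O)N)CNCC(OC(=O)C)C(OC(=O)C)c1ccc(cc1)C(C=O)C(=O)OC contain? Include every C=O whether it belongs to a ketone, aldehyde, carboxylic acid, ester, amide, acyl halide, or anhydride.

OHC: aldehyde, 1 C=O (running total 1).
CH(COOCH3): ester, 1 C=O (running total 2).
CH(CHO): aldehyde, 1 C=O (running total 3).
CH(NHCOCH3): amide, 1 C=O (running total 4).
CH(CONH2): amide, 1 C=O (running total 5).
CH(OCOCH3): ester, 1 C=O (running total 6).
CH(OCOCH3): ester, 1 C=O (running total 7).
CH(CHO): aldehyde, 1 C=O (running total 8).
COOCH3: ester, 1 C=O (running total 9).

9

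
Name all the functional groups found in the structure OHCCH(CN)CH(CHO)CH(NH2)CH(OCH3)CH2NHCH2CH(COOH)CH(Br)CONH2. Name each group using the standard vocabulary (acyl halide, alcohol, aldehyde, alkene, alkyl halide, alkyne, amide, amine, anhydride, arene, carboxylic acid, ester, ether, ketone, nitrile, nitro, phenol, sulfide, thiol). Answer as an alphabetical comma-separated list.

terminal –CHO: carbonyl C bonded to H and C → aldehyde.
pendant –C≡N: nitrile.
pendant –CHO: carbonyl C bonded to C and H → aldehyde.
–NH2 on an sp³ carbon with no adjacent C=O → amine.
pendant –OCH3: C–O–C with sp³ C, no adjacent C=O → ether.
C–N–C with sp³ carbons and no adjacent C=O → amine (secondary).
pendant –COOH: carbonyl C bonded to C and –OH → carboxylic acid.
halogen on an sp³ carbon → alkyl halide.
–C(=O)NH2: carbonyl C bonded to C and to N → amide (the N is not a separate amine).

aldehyde, alkyl halide, amide, amine, carboxylic acid, ether, nitrile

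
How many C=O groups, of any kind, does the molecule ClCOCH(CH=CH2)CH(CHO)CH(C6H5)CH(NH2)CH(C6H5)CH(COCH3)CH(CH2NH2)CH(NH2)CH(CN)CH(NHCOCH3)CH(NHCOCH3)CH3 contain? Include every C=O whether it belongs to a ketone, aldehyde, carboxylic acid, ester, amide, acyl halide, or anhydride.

5

ClCO: acyl halide, 1 C=O (running total 1).
CH(CHO): aldehyde, 1 C=O (running total 2).
CH(COCH3): ketone, 1 C=O (running total 3).
CH(NHCOCH3): amide, 1 C=O (running total 4).
CH(NHCOCH3): amide, 1 C=O (running total 5).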